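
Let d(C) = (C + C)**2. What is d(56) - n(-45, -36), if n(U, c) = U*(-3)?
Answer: 12409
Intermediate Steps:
n(U, c) = -3*U
d(C) = 4*C**2 (d(C) = (2*C)**2 = 4*C**2)
d(56) - n(-45, -36) = 4*56**2 - (-3)*(-45) = 4*3136 - 1*135 = 12544 - 135 = 12409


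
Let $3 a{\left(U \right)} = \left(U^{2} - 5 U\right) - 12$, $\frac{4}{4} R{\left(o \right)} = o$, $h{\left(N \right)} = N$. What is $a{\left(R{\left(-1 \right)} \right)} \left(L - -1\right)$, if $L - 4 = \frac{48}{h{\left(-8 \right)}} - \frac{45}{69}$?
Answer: $\frac{76}{23} \approx 3.3043$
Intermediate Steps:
$R{\left(o \right)} = o$
$L = - \frac{61}{23}$ ($L = 4 + \left(\frac{48}{-8} - \frac{45}{69}\right) = 4 + \left(48 \left(- \frac{1}{8}\right) - \frac{15}{23}\right) = 4 - \frac{153}{23} = - \frac{61}{23} \approx -2.6522$)
$a{\left(U \right)} = -4 - \frac{5 U}{3} + \frac{U^{2}}{3}$ ($a{\left(U \right)} = \frac{\left(U^{2} - 5 U\right) - 12}{3} = \frac{-12 + U^{2} - 5 U}{3} = -4 - \frac{5 U}{3} + \frac{U^{2}}{3}$)
$a{\left(R{\left(-1 \right)} \right)} \left(L - -1\right) = \left(-4 - - \frac{5}{3} + \frac{\left(-1\right)^{2}}{3}\right) \left(- \frac{61}{23} - -1\right) = \left(-4 + \frac{5}{3} + \frac{1}{3} \cdot 1\right) \left(- \frac{61}{23} + \left(-3 + 4\right)\right) = \left(-4 + \frac{5}{3} + \frac{1}{3}\right) \left(- \frac{61}{23} + 1\right) = \left(-2\right) \left(- \frac{38}{23}\right) = \frac{76}{23}$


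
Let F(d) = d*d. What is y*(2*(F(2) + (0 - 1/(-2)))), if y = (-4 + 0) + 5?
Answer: 9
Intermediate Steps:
F(d) = d²
y = 1 (y = -4 + 5 = 1)
y*(2*(F(2) + (0 - 1/(-2)))) = 1*(2*(2² + (0 - 1/(-2)))) = 1*(2*(4 + (0 - 1*(-½)))) = 1*(2*(4 + (0 + ½))) = 1*(2*(4 + ½)) = 1*(2*(9/2)) = 1*9 = 9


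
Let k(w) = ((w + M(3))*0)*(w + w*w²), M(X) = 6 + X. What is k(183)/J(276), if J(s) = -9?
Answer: 0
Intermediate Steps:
k(w) = 0 (k(w) = ((w + (6 + 3))*0)*(w + w*w²) = ((w + 9)*0)*(w + w³) = ((9 + w)*0)*(w + w³) = 0*(w + w³) = 0)
k(183)/J(276) = 0/(-9) = 0*(-⅑) = 0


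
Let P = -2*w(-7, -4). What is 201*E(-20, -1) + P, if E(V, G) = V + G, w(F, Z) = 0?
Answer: -4221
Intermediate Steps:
P = 0 (P = -2*0 = 0)
E(V, G) = G + V
201*E(-20, -1) + P = 201*(-1 - 20) + 0 = 201*(-21) + 0 = -4221 + 0 = -4221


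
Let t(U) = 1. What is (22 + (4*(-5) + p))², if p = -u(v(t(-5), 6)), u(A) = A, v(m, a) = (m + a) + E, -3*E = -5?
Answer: 400/9 ≈ 44.444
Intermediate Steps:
E = 5/3 (E = -⅓*(-5) = 5/3 ≈ 1.6667)
v(m, a) = 5/3 + a + m (v(m, a) = (m + a) + 5/3 = (a + m) + 5/3 = 5/3 + a + m)
p = -26/3 (p = -(5/3 + 6 + 1) = -1*26/3 = -26/3 ≈ -8.6667)
(22 + (4*(-5) + p))² = (22 + (4*(-5) - 26/3))² = (22 + (-20 - 26/3))² = (22 - 86/3)² = (-20/3)² = 400/9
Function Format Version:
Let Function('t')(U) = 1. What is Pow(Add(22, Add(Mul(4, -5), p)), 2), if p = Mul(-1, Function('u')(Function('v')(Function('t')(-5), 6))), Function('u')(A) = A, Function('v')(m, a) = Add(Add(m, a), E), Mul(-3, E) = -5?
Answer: Rational(400, 9) ≈ 44.444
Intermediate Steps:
E = Rational(5, 3) (E = Mul(Rational(-1, 3), -5) = Rational(5, 3) ≈ 1.6667)
Function('v')(m, a) = Add(Rational(5, 3), a, m) (Function('v')(m, a) = Add(Add(m, a), Rational(5, 3)) = Add(Add(a, m), Rational(5, 3)) = Add(Rational(5, 3), a, m))
p = Rational(-26, 3) (p = Mul(-1, Add(Rational(5, 3), 6, 1)) = Mul(-1, Rational(26, 3)) = Rational(-26, 3) ≈ -8.6667)
Pow(Add(22, Add(Mul(4, -5), p)), 2) = Pow(Add(22, Add(Mul(4, -5), Rational(-26, 3))), 2) = Pow(Add(22, Add(-20, Rational(-26, 3))), 2) = Pow(Add(22, Rational(-86, 3)), 2) = Pow(Rational(-20, 3), 2) = Rational(400, 9)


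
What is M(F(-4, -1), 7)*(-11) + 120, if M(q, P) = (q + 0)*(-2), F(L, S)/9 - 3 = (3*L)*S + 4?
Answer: 3882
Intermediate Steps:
F(L, S) = 63 + 27*L*S (F(L, S) = 27 + 9*((3*L)*S + 4) = 27 + 9*(3*L*S + 4) = 27 + 9*(4 + 3*L*S) = 27 + (36 + 27*L*S) = 63 + 27*L*S)
M(q, P) = -2*q (M(q, P) = q*(-2) = -2*q)
M(F(-4, -1), 7)*(-11) + 120 = -2*(63 + 27*(-4)*(-1))*(-11) + 120 = -2*(63 + 108)*(-11) + 120 = -2*171*(-11) + 120 = -342*(-11) + 120 = 3762 + 120 = 3882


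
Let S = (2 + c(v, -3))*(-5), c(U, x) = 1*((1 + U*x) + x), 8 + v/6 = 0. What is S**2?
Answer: 518400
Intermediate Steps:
v = -48 (v = -48 + 6*0 = -48 + 0 = -48)
c(U, x) = 1 + x + U*x (c(U, x) = 1*(1 + x + U*x) = 1 + x + U*x)
S = -720 (S = (2 + (1 - 3 - 48*(-3)))*(-5) = (2 + (1 - 3 + 144))*(-5) = (2 + 142)*(-5) = 144*(-5) = -720)
S**2 = (-720)**2 = 518400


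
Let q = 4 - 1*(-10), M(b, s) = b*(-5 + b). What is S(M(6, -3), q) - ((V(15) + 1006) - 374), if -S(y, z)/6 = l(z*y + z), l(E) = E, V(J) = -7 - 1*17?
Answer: -1196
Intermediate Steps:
V(J) = -24 (V(J) = -7 - 17 = -24)
q = 14 (q = 4 + 10 = 14)
S(y, z) = -6*z - 6*y*z (S(y, z) = -6*(z*y + z) = -6*(y*z + z) = -6*(z + y*z) = -6*z - 6*y*z)
S(M(6, -3), q) - ((V(15) + 1006) - 374) = -6*14*(1 + 6*(-5 + 6)) - ((-24 + 1006) - 374) = -6*14*(1 + 6*1) - (982 - 374) = -6*14*(1 + 6) - 1*608 = -6*14*7 - 608 = -588 - 608 = -1196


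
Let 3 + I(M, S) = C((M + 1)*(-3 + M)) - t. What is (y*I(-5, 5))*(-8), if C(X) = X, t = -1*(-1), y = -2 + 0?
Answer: 448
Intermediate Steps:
y = -2
t = 1
I(M, S) = -4 + (1 + M)*(-3 + M) (I(M, S) = -3 + ((M + 1)*(-3 + M) - 1*1) = -3 + ((1 + M)*(-3 + M) - 1) = -3 + (-1 + (1 + M)*(-3 + M)) = -4 + (1 + M)*(-3 + M))
(y*I(-5, 5))*(-8) = -2*(-7 + (-5)² - 2*(-5))*(-8) = -2*(-7 + 25 + 10)*(-8) = -2*28*(-8) = -56*(-8) = 448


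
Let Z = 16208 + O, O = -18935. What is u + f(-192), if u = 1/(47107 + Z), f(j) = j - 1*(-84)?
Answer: -4793039/44380 ≈ -108.00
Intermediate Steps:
Z = -2727 (Z = 16208 - 18935 = -2727)
f(j) = 84 + j (f(j) = j + 84 = 84 + j)
u = 1/44380 (u = 1/(47107 - 2727) = 1/44380 ≈ 2.2533e-5)
u + f(-192) = 1/44380 + (84 - 192) = 1/44380 - 108 = -4793039/44380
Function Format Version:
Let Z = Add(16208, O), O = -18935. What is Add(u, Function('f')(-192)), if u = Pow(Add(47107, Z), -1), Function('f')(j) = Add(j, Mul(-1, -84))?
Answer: Rational(-4793039, 44380) ≈ -108.00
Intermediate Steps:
Z = -2727 (Z = Add(16208, -18935) = -2727)
Function('f')(j) = Add(84, j) (Function('f')(j) = Add(j, 84) = Add(84, j))
u = Rational(1, 44380) (u = Pow(Add(47107, -2727), -1) = Pow(44380, -1) = Rational(1, 44380) ≈ 2.2533e-5)
Add(u, Function('f')(-192)) = Add(Rational(1, 44380), Add(84, -192)) = Add(Rational(1, 44380), -108) = Rational(-4793039, 44380)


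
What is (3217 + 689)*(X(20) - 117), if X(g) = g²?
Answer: 1105398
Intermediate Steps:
(3217 + 689)*(X(20) - 117) = (3217 + 689)*(20² - 117) = 3906*(400 - 117) = 3906*283 = 1105398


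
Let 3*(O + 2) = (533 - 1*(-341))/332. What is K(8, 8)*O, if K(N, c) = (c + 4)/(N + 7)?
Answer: -1118/1245 ≈ -0.89799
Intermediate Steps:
K(N, c) = (4 + c)/(7 + N)
O = -559/498 (O = -2 + ((533 - 1*(-341))/332)/3 = -2 + ((533 + 341)*(1/332))/3 = -2 + (874*(1/332))/3 = -2 + (⅓)*(437/166) = -2 + 437/498 = -559/498 ≈ -1.1225)
K(8, 8)*O = ((4 + 8)/(7 + 8))*(-559/498) = (12/15)*(-559/498) = ((1/15)*12)*(-559/498) = (⅘)*(-559/498) = -1118/1245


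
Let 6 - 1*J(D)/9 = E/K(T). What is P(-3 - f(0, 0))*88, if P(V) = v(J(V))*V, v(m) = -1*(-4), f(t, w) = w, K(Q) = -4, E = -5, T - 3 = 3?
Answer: -1056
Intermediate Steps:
T = 6 (T = 3 + 3 = 6)
J(D) = 171/4 (J(D) = 54 - (-45)/(-4) = 54 - (-45)*(-1)/4 = 54 - 9*5/4 = 54 - 45/4 = 171/4)
v(m) = 4
P(V) = 4*V
P(-3 - f(0, 0))*88 = (4*(-3 - 1*0))*88 = (4*(-3 + 0))*88 = (4*(-3))*88 = -12*88 = -1056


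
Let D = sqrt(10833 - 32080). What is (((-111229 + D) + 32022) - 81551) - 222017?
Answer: -382775 + I*sqrt(21247) ≈ -3.8278e+5 + 145.76*I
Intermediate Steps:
D = I*sqrt(21247) (D = sqrt(-21247) = I*sqrt(21247) ≈ 145.76*I)
(((-111229 + D) + 32022) - 81551) - 222017 = (((-111229 + I*sqrt(21247)) + 32022) - 81551) - 222017 = ((-79207 + I*sqrt(21247)) - 81551) - 222017 = (-160758 + I*sqrt(21247)) - 222017 = -382775 + I*sqrt(21247)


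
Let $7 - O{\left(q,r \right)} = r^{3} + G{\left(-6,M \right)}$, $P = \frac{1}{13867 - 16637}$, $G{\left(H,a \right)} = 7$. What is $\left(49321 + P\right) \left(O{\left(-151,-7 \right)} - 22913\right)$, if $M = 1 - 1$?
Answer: $- \frac{308349464433}{277} \approx -1.1132 \cdot 10^{9}$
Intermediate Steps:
$M = 0$
$P = - \frac{1}{2770}$ ($P = \frac{1}{-2770} = - \frac{1}{2770} \approx -0.00036101$)
$O{\left(q,r \right)} = - r^{3}$ ($O{\left(q,r \right)} = 7 - \left(r^{3} + 7\right) = 7 - \left(7 + r^{3}\right) = - r^{3}$)
$\left(49321 + P\right) \left(O{\left(-151,-7 \right)} - 22913\right) = \left(49321 - \frac{1}{2770}\right) \left(- \left(-7\right)^{3} - 22913\right) = \frac{136619169 \left(\left(-1\right) \left(-343\right) - 22913\right)}{2770} = \frac{136619169 \left(343 - 22913\right)}{2770} = \frac{136619169}{2770} \left(-22570\right) = - \frac{308349464433}{277}$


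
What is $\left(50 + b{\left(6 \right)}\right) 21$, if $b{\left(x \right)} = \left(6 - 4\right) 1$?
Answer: $1092$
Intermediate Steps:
$b{\left(x \right)} = 2$ ($b{\left(x \right)} = 2 \cdot 1 = 2$)
$\left(50 + b{\left(6 \right)}\right) 21 = \left(50 + 2\right) 21 = 52 \cdot 21 = 1092$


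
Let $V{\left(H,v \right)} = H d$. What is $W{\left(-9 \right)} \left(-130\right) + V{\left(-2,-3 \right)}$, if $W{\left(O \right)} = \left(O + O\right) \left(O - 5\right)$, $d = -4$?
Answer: $-32752$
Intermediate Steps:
$V{\left(H,v \right)} = - 4 H$ ($V{\left(H,v \right)} = H \left(-4\right) = - 4 H$)
$W{\left(O \right)} = 2 O \left(-5 + O\right)$
$W{\left(-9 \right)} \left(-130\right) + V{\left(-2,-3 \right)} = 2 \left(-9\right) \left(-5 - 9\right) \left(-130\right) - -8 = 2 \left(-9\right) \left(-14\right) \left(-130\right) + 8 = 252 \left(-130\right) + 8 = -32760 + 8 = -32752$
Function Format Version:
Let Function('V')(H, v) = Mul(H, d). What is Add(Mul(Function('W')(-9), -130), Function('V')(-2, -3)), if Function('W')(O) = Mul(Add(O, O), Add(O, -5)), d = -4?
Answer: -32752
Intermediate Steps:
Function('V')(H, v) = Mul(-4, H) (Function('V')(H, v) = Mul(H, -4) = Mul(-4, H))
Function('W')(O) = Mul(2, O, Add(-5, O)) (Function('W')(O) = Mul(Mul(2, O), Add(-5, O)) = Mul(2, O, Add(-5, O)))
Add(Mul(Function('W')(-9), -130), Function('V')(-2, -3)) = Add(Mul(Mul(2, -9, Add(-5, -9)), -130), Mul(-4, -2)) = Add(Mul(Mul(2, -9, -14), -130), 8) = Add(Mul(252, -130), 8) = Add(-32760, 8) = -32752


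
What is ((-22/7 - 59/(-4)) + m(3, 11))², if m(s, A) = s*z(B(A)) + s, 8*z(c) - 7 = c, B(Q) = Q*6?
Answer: 5527201/3136 ≈ 1762.5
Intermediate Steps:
B(Q) = 6*Q
z(c) = 7/8 + c/8
m(s, A) = s + s*(7/8 + 3*A/4) (m(s, A) = s*(7/8 + (6*A)/8) + s = s*(7/8 + 3*A/4) + s = s + s*(7/8 + 3*A/4))
((-22/7 - 59/(-4)) + m(3, 11))² = ((-22/7 - 59/(-4)) + (3/8)*3*(5 + 2*11))² = ((-22*⅐ - 59*(-¼)) + (3/8)*3*(5 + 22))² = ((-22/7 + 59/4) + (3/8)*3*27)² = (325/28 + 243/8)² = (2351/56)² = 5527201/3136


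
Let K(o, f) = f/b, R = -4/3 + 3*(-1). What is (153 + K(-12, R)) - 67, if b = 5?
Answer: 1277/15 ≈ 85.133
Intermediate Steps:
R = -13/3 (R = -4*1/3 - 3 = -4/3 - 3 = -13/3 ≈ -4.3333)
K(o, f) = f/5
(153 + K(-12, R)) - 67 = (153 + (1/5)*(-13/3)) - 67 = (153 - 13/15) - 67 = 2282/15 - 67 = 1277/15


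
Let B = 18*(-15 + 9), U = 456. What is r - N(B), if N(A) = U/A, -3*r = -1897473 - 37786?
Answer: 5805815/9 ≈ 6.4509e+5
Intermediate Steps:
r = 1935259/3 (r = -(-1897473 - 37786)/3 = -⅓*(-1935259) = 1935259/3 ≈ 6.4509e+5)
B = -108 (B = 18*(-6) = -108)
N(A) = 456/A
r - N(B) = 1935259/3 - 456/(-108) = 1935259/3 - 456*(-1)/108 = 1935259/3 - 1*(-38/9) = 1935259/3 + 38/9 = 5805815/9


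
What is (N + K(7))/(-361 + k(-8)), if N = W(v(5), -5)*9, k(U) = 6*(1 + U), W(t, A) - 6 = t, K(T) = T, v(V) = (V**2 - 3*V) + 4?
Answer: -187/403 ≈ -0.46402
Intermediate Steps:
v(V) = 4 + V**2 - 3*V
W(t, A) = 6 + t
k(U) = 6 + 6*U
N = 180 (N = (6 + (4 + 5**2 - 3*5))*9 = (6 + (4 + 25 - 15))*9 = (6 + 14)*9 = 20*9 = 180)
(N + K(7))/(-361 + k(-8)) = (180 + 7)/(-361 + (6 + 6*(-8))) = 187/(-361 + (6 - 48)) = 187/(-361 - 42) = 187/(-403) = 187*(-1/403) = -187/403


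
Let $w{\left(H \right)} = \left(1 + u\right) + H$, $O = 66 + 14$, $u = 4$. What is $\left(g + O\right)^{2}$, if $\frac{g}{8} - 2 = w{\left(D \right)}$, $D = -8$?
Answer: $5184$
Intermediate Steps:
$O = 80$
$w{\left(H \right)} = 5 + H$ ($w{\left(H \right)} = \left(1 + 4\right) + H = 5 + H$)
$g = -8$ ($g = 16 + 8 \left(5 - 8\right) = 16 + 8 \left(-3\right) = 16 - 24 = -8$)
$\left(g + O\right)^{2} = \left(-8 + 80\right)^{2} = 72^{2} = 5184$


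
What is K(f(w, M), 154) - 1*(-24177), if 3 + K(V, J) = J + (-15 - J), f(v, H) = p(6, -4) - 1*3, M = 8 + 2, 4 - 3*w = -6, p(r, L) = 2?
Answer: 24159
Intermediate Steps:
w = 10/3 (w = 4/3 - ⅓*(-6) = 4/3 + 2 = 10/3 ≈ 3.3333)
M = 10
f(v, H) = -1 (f(v, H) = 2 - 1*3 = 2 - 3 = -1)
K(V, J) = -18 (K(V, J) = -3 + (J + (-15 - J)) = -3 - 15 = -18)
K(f(w, M), 154) - 1*(-24177) = -18 - 1*(-24177) = -18 + 24177 = 24159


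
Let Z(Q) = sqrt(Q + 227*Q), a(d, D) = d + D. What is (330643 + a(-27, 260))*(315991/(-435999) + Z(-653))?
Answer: -34851279372/145333 + 661752*I*sqrt(37221) ≈ -2.398e+5 + 1.2767e+8*I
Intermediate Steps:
a(d, D) = D + d
Z(Q) = 2*sqrt(57)*sqrt(Q) (Z(Q) = sqrt(228*Q) = 2*sqrt(57)*sqrt(Q))
(330643 + a(-27, 260))*(315991/(-435999) + Z(-653)) = (330643 + (260 - 27))*(315991/(-435999) + 2*sqrt(57)*sqrt(-653)) = (330643 + 233)*(315991*(-1/435999) + 2*sqrt(57)*(I*sqrt(653))) = 330876*(-315991/435999 + 2*I*sqrt(37221)) = -34851279372/145333 + 661752*I*sqrt(37221)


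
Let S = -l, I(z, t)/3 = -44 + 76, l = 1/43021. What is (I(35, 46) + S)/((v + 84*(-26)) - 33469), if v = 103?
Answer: -826003/305879310 ≈ -0.0027004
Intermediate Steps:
l = 1/43021 ≈ 2.3244e-5
I(z, t) = 96 (I(z, t) = 3*(-44 + 76) = 3*32 = 96)
S = -1/43021 (S = -1*1/43021 = -1/43021 ≈ -2.3244e-5)
(I(35, 46) + S)/((v + 84*(-26)) - 33469) = (96 - 1/43021)/((103 + 84*(-26)) - 33469) = 4130015/(43021*((103 - 2184) - 33469)) = 4130015/(43021*(-2081 - 33469)) = (4130015/43021)/(-35550) = (4130015/43021)*(-1/35550) = -826003/305879310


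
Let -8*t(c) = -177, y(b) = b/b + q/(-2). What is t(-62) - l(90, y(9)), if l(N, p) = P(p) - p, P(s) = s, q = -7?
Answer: 177/8 ≈ 22.125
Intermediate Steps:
y(b) = 9/2 (y(b) = b/b - 7/(-2) = 1 - 7*(-½) = 1 + 7/2 = 9/2)
t(c) = 177/8 (t(c) = -⅛*(-177) = 177/8)
l(N, p) = 0 (l(N, p) = p - p = 0)
t(-62) - l(90, y(9)) = 177/8 - 1*0 = 177/8 + 0 = 177/8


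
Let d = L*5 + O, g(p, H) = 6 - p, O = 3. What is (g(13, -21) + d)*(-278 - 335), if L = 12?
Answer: -34328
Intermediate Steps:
d = 63 (d = 12*5 + 3 = 60 + 3 = 63)
(g(13, -21) + d)*(-278 - 335) = ((6 - 1*13) + 63)*(-278 - 335) = ((6 - 13) + 63)*(-613) = (-7 + 63)*(-613) = 56*(-613) = -34328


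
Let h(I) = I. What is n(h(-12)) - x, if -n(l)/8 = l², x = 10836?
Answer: -11988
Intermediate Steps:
n(l) = -8*l²
n(h(-12)) - x = -8*(-12)² - 1*10836 = -8*144 - 10836 = -1152 - 10836 = -11988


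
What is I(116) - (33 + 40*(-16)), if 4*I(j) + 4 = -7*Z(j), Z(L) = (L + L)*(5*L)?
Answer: -234874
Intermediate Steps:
Z(L) = 10*L² (Z(L) = (2*L)*(5*L) = 10*L²)
I(j) = -1 - 35*j²/2 (I(j) = -1 + (-70*j²)/4 = -1 - 35*j²/2)
I(116) - (33 + 40*(-16)) = (-1 - 35/2*116²) - (33 + 40*(-16)) = (-1 - 35/2*13456) - (33 - 640) = (-1 - 235480) - 1*(-607) = -235481 + 607 = -234874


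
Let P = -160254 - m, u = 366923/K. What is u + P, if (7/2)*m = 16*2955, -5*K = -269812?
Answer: -328169746151/1888684 ≈ -1.7376e+5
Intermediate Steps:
K = 269812/5 (K = -⅕*(-269812) = 269812/5 ≈ 53962.)
m = 94560/7 (m = 2*(16*2955)/7 = (2/7)*47280 = 94560/7 ≈ 13509.)
u = 1834615/269812 (u = 366923/(269812/5) = 366923*(5/269812) = 1834615/269812 ≈ 6.7996)
P = -1216338/7 (P = -160254 - 1*94560/7 = -160254 - 94560/7 = -1216338/7 ≈ -1.7376e+5)
u + P = 1834615/269812 - 1216338/7 = -328169746151/1888684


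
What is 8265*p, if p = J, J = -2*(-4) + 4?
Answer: 99180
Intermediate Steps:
J = 12 (J = 8 + 4 = 12)
p = 12
8265*p = 8265*12 = 99180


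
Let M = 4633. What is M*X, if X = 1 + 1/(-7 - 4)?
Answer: 46330/11 ≈ 4211.8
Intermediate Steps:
X = 10/11 (X = 1 + 1/(-11) = 1 - 1/11 = 10/11 ≈ 0.90909)
M*X = 4633*(10/11) = 46330/11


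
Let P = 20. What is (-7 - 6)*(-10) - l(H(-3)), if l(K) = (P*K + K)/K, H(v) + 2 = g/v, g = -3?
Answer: 109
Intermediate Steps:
H(v) = -2 - 3/v
l(K) = 21 (l(K) = (20*K + K)/K = (21*K)/K = 21)
(-7 - 6)*(-10) - l(H(-3)) = (-7 - 6)*(-10) - 1*21 = -13*(-10) - 21 = 130 - 21 = 109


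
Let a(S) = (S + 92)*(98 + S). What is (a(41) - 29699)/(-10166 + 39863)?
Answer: -11212/29697 ≈ -0.37755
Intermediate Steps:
a(S) = (92 + S)*(98 + S)
(a(41) - 29699)/(-10166 + 39863) = ((9016 + 41² + 190*41) - 29699)/(-10166 + 39863) = ((9016 + 1681 + 7790) - 29699)/29697 = (18487 - 29699)*(1/29697) = -11212*1/29697 = -11212/29697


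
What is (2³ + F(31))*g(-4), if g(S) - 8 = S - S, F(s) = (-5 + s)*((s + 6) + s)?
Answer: 14208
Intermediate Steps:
F(s) = (-5 + s)*(6 + 2*s) (F(s) = (-5 + s)*((6 + s) + s) = (-5 + s)*(6 + 2*s))
g(S) = 8 (g(S) = 8 + (S - S) = 8 + 0 = 8)
(2³ + F(31))*g(-4) = (2³ + (-30 - 4*31 + 2*31²))*8 = (8 + (-30 - 124 + 2*961))*8 = (8 + (-30 - 124 + 1922))*8 = (8 + 1768)*8 = 1776*8 = 14208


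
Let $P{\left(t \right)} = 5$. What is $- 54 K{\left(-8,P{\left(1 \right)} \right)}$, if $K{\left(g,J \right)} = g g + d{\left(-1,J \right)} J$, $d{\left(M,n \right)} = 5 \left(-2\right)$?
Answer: $-756$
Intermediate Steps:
$d{\left(M,n \right)} = -10$
$K{\left(g,J \right)} = g^{2} - 10 J$ ($K{\left(g,J \right)} = g g - 10 J = g^{2} - 10 J$)
$- 54 K{\left(-8,P{\left(1 \right)} \right)} = - 54 \left(\left(-8\right)^{2} - 50\right) = - 54 \left(64 - 50\right) = \left(-54\right) 14 = -756$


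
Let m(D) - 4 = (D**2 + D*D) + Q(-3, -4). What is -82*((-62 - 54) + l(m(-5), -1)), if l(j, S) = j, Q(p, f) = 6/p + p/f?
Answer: 10373/2 ≈ 5186.5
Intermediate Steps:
m(D) = 11/4 + 2*D**2 (m(D) = 4 + ((D**2 + D*D) + (6/(-3) - 3/(-4))) = 4 + ((D**2 + D**2) + (6*(-1/3) - 3*(-1/4))) = 4 + (2*D**2 + (-2 + 3/4)) = 4 + (2*D**2 - 5/4) = 4 + (-5/4 + 2*D**2) = 11/4 + 2*D**2)
-82*((-62 - 54) + l(m(-5), -1)) = -82*((-62 - 54) + (11/4 + 2*(-5)**2)) = -82*(-116 + (11/4 + 2*25)) = -82*(-116 + (11/4 + 50)) = -82*(-116 + 211/4) = -82*(-253/4) = 10373/2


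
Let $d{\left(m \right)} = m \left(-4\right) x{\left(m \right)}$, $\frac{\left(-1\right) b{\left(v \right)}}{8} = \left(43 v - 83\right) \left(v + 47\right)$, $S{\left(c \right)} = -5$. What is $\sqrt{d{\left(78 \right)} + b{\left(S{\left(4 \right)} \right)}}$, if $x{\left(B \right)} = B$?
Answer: $4 \sqrt{4737} \approx 275.3$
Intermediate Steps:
$b{\left(v \right)} = - 8 \left(-83 + 43 v\right) \left(47 + v\right)$ ($b{\left(v \right)} = - 8 \left(43 v - 83\right) \left(v + 47\right) = - 8 \left(-83 + 43 v\right) \left(47 + v\right)$)
$d{\left(m \right)} = - 4 m^{2}$ ($d{\left(m \right)} = m \left(-4\right) m = - 4 m m = - 4 m^{2}$)
$\sqrt{d{\left(78 \right)} + b{\left(S{\left(4 \right)} \right)}} = \sqrt{- 4 \cdot 78^{2} - \left(-108728 + 8600\right)} = \sqrt{\left(-4\right) 6084 + \left(31208 + 77520 - 8600\right)} = \sqrt{-24336 + \left(31208 + 77520 - 8600\right)} = \sqrt{-24336 + 100128} = \sqrt{75792} = 4 \sqrt{4737}$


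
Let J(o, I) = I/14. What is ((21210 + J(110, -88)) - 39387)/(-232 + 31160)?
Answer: -127283/216496 ≈ -0.58792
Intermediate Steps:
J(o, I) = I/14 (J(o, I) = I*(1/14) = I/14)
((21210 + J(110, -88)) - 39387)/(-232 + 31160) = ((21210 + (1/14)*(-88)) - 39387)/(-232 + 31160) = ((21210 - 44/7) - 39387)/30928 = (148426/7 - 39387)*(1/30928) = -127283/7*1/30928 = -127283/216496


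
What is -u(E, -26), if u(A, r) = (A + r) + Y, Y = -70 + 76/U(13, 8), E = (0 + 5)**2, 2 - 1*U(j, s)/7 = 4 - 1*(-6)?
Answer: 1013/14 ≈ 72.357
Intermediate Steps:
U(j, s) = -56 (U(j, s) = 14 - 7*(4 - 1*(-6)) = 14 - 7*(4 + 6) = 14 - 7*10 = 14 - 70 = -56)
E = 25 (E = 5**2 = 25)
Y = -999/14 (Y = -70 + 76/(-56) = -70 + 76*(-1/56) = -70 - 19/14 = -999/14 ≈ -71.357)
u(A, r) = -999/14 + A + r (u(A, r) = (A + r) - 999/14 = -999/14 + A + r)
-u(E, -26) = -(-999/14 + 25 - 26) = -1*(-1013/14) = 1013/14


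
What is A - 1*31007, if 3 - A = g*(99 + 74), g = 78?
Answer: -44498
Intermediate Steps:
A = -13491 (A = 3 - 78*(99 + 74) = 3 - 78*173 = 3 - 1*13494 = 3 - 13494 = -13491)
A - 1*31007 = -13491 - 1*31007 = -13491 - 31007 = -44498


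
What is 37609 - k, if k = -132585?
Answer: 170194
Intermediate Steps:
37609 - k = 37609 - 1*(-132585) = 37609 + 132585 = 170194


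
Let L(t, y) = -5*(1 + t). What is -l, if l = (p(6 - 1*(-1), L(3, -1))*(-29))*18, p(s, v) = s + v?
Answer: -6786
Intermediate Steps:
L(t, y) = -5 - 5*t
l = 6786 (l = (((6 - 1*(-1)) + (-5 - 5*3))*(-29))*18 = (((6 + 1) + (-5 - 15))*(-29))*18 = ((7 - 20)*(-29))*18 = -13*(-29)*18 = 377*18 = 6786)
-l = -1*6786 = -6786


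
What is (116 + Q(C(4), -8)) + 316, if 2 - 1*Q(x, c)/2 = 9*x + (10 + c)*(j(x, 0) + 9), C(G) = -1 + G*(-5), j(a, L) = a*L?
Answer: 778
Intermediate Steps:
j(a, L) = L*a
C(G) = -1 - 5*G
Q(x, c) = -176 - 18*c - 18*x (Q(x, c) = 4 - 2*(9*x + (10 + c)*(0*x + 9)) = 4 - 2*(9*x + (10 + c)*(0 + 9)) = 4 - 2*(9*x + (10 + c)*9) = 4 - 2*(9*x + (90 + 9*c)) = 4 - 2*(90 + 9*c + 9*x) = 4 + (-180 - 18*c - 18*x) = -176 - 18*c - 18*x)
(116 + Q(C(4), -8)) + 316 = (116 + (-176 - 18*(-8) - 18*(-1 - 5*4))) + 316 = (116 + (-176 + 144 - 18*(-1 - 20))) + 316 = (116 + (-176 + 144 - 18*(-21))) + 316 = (116 + (-176 + 144 + 378)) + 316 = (116 + 346) + 316 = 462 + 316 = 778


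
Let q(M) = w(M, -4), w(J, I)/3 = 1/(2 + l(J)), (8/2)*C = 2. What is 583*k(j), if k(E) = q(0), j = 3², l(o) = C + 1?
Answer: 3498/7 ≈ 499.71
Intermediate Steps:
C = ½ (C = (¼)*2 = ½ ≈ 0.50000)
l(o) = 3/2 (l(o) = ½ + 1 = 3/2)
j = 9
w(J, I) = 6/7 (w(J, I) = 3/(2 + 3/2) = 3/(7/2) = 3*(2/7) = 6/7)
q(M) = 6/7
k(E) = 6/7
583*k(j) = 583*(6/7) = 3498/7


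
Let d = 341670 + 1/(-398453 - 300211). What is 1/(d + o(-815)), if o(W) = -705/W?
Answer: 113882232/38910240718901 ≈ 2.9268e-6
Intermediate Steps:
d = 238712528879/698664 (d = 341670 + 1/(-698664) = 341670 - 1/698664 = 238712528879/698664 ≈ 3.4167e+5)
1/(d + o(-815)) = 1/(238712528879/698664 - 705/(-815)) = 1/(238712528879/698664 - 705*(-1/815)) = 1/(238712528879/698664 + 141/163) = 1/(38910240718901/113882232) = 113882232/38910240718901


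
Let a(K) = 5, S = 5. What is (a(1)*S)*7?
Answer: 175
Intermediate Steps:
(a(1)*S)*7 = (5*5)*7 = 25*7 = 175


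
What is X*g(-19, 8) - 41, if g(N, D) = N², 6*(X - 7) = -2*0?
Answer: 2486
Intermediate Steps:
X = 7 (X = 7 + (-2*0)/6 = 7 + (⅙)*0 = 7 + 0 = 7)
X*g(-19, 8) - 41 = 7*(-19)² - 41 = 7*361 - 41 = 2527 - 41 = 2486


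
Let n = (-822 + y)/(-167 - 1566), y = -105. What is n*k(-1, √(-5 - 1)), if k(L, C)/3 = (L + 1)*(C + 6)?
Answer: 0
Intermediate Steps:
k(L, C) = 3*(1 + L)*(6 + C) (k(L, C) = 3*((L + 1)*(C + 6)) = 3*((1 + L)*(6 + C)) = 3*(1 + L)*(6 + C))
n = 927/1733 (n = (-822 - 105)/(-167 - 1566) = -927/(-1733) = -927*(-1/1733) = 927/1733 ≈ 0.53491)
n*k(-1, √(-5 - 1)) = 927*(18 + 3*√(-5 - 1) + 18*(-1) + 3*√(-5 - 1)*(-1))/1733 = 927*(18 + 3*√(-6) - 18 + 3*√(-6)*(-1))/1733 = 927*(18 + 3*(I*√6) - 18 + 3*(I*√6)*(-1))/1733 = 927*(18 + 3*I*√6 - 18 - 3*I*√6)/1733 = (927/1733)*0 = 0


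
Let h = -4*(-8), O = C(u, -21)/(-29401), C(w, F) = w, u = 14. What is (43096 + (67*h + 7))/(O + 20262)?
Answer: 1330307047/595723048 ≈ 2.2331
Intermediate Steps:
O = -14/29401 (O = 14/(-29401) = 14*(-1/29401) = -14/29401 ≈ -0.00047617)
h = 32
(43096 + (67*h + 7))/(O + 20262) = (43096 + (67*32 + 7))/(-14/29401 + 20262) = (43096 + (2144 + 7))/(595723048/29401) = (43096 + 2151)*(29401/595723048) = 45247*(29401/595723048) = 1330307047/595723048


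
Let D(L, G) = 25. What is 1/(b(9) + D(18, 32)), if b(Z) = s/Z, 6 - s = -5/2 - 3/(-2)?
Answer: 9/232 ≈ 0.038793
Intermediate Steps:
s = 7 (s = 6 - (-5/2 - 3/(-2)) = 6 - (-5*1/2 - 3*(-1/2)) = 6 - (-5/2 + 3/2) = 6 - 1*(-1) = 6 + 1 = 7)
b(Z) = 7/Z
1/(b(9) + D(18, 32)) = 1/(7/9 + 25) = 1/(232/9) = 9/232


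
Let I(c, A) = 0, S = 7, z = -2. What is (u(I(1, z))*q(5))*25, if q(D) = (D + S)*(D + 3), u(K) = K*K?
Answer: 0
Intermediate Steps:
u(K) = K²
q(D) = (3 + D)*(7 + D) (q(D) = (D + 7)*(D + 3) = (7 + D)*(3 + D) = (3 + D)*(7 + D))
(u(I(1, z))*q(5))*25 = (0²*(21 + 5² + 10*5))*25 = (0*(21 + 25 + 50))*25 = (0*96)*25 = 0*25 = 0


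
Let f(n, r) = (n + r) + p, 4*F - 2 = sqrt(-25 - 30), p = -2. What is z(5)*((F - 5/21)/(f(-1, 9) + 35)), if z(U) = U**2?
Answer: 275/1722 + 25*I*sqrt(55)/164 ≈ 0.1597 + 1.1305*I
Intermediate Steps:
F = 1/2 + I*sqrt(55)/4 (F = 1/2 + sqrt(-25 - 30)/4 = 1/2 + sqrt(-55)/4 = 1/2 + (I*sqrt(55))/4 = 1/2 + I*sqrt(55)/4 ≈ 0.5 + 1.854*I)
f(n, r) = -2 + n + r (f(n, r) = (n + r) - 2 = -2 + n + r)
z(5)*((F - 5/21)/(f(-1, 9) + 35)) = 5**2*(((1/2 + I*sqrt(55)/4) - 5/21)/((-2 - 1 + 9) + 35)) = 25*(((1/2 + I*sqrt(55)/4) - 5*1/21)/(6 + 35)) = 25*(((1/2 + I*sqrt(55)/4) - 5/21)/41) = 25*((11/42 + I*sqrt(55)/4)*(1/41)) = 25*(11/1722 + I*sqrt(55)/164) = 275/1722 + 25*I*sqrt(55)/164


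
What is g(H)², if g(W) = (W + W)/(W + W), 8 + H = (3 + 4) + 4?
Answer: 1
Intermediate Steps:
H = 3 (H = -8 + ((3 + 4) + 4) = -8 + (7 + 4) = -8 + 11 = 3)
g(W) = 1 (g(W) = (2*W)/((2*W)) = (2*W)*(1/(2*W)) = 1)
g(H)² = 1² = 1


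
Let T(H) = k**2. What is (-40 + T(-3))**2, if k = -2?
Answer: 1296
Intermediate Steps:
T(H) = 4 (T(H) = (-2)**2 = 4)
(-40 + T(-3))**2 = (-40 + 4)**2 = (-36)**2 = 1296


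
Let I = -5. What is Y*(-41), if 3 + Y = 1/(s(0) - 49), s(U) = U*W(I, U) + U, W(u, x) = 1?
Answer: 6068/49 ≈ 123.84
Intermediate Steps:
s(U) = 2*U (s(U) = U*1 + U = U + U = 2*U)
Y = -148/49 (Y = -3 + 1/(2*0 - 49) = -3 + 1/(0 - 49) = -3 + 1/(-49) = -3 - 1/49 = -148/49 ≈ -3.0204)
Y*(-41) = -148/49*(-41) = 6068/49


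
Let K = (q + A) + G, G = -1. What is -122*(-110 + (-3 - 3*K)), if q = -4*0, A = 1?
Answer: 13786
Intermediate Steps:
q = 0
K = 0 (K = (0 + 1) - 1 = 1 - 1 = 0)
-122*(-110 + (-3 - 3*K)) = -122*(-110 + (-3 - 3*0)) = -122*(-110 + (-3 + 0)) = -122*(-110 - 3) = -122*(-113) = 13786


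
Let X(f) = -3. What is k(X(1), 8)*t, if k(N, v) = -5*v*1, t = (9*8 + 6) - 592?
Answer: 20560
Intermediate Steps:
t = -514 (t = (72 + 6) - 592 = 78 - 592 = -514)
k(N, v) = -5*v
k(X(1), 8)*t = -5*8*(-514) = -40*(-514) = 20560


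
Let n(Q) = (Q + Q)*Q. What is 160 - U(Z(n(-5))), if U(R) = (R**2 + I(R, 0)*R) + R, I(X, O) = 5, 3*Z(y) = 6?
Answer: 144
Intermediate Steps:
n(Q) = 2*Q**2 (n(Q) = (2*Q)*Q = 2*Q**2)
Z(y) = 2 (Z(y) = (1/3)*6 = 2)
U(R) = R**2 + 6*R (U(R) = (R**2 + 5*R) + R = R**2 + 6*R)
160 - U(Z(n(-5))) = 160 - 2*(6 + 2) = 160 - 2*8 = 160 - 1*16 = 160 - 16 = 144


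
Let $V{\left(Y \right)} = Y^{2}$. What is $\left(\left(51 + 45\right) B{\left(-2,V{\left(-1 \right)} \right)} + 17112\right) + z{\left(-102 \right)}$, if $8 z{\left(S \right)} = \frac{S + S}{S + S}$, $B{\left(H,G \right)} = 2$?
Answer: $\frac{138433}{8} \approx 17304.0$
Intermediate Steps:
$z{\left(S \right)} = \frac{1}{8}$ ($z{\left(S \right)} = \frac{\left(S + S\right) \frac{1}{S + S}}{8} = \frac{2 S \frac{1}{2 S}}{8} = \frac{1}{8} \cdot 1 = \frac{1}{8}$)
$\left(\left(51 + 45\right) B{\left(-2,V{\left(-1 \right)} \right)} + 17112\right) + z{\left(-102 \right)} = \left(\left(51 + 45\right) 2 + 17112\right) + \frac{1}{8} = \left(96 \cdot 2 + 17112\right) + \frac{1}{8} = \left(192 + 17112\right) + \frac{1}{8} = 17304 + \frac{1}{8} = \frac{138433}{8}$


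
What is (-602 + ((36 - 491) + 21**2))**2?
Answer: 379456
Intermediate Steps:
(-602 + ((36 - 491) + 21**2))**2 = (-602 + (-455 + 441))**2 = (-602 - 14)**2 = (-616)**2 = 379456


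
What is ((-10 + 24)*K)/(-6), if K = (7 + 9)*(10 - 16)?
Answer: 224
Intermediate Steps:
K = -96 (K = 16*(-6) = -96)
((-10 + 24)*K)/(-6) = ((-10 + 24)*(-96))/(-6) = (14*(-96))*(-⅙) = -1344*(-⅙) = 224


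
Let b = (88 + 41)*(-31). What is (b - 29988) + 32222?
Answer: -1765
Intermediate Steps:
b = -3999 (b = 129*(-31) = -3999)
(b - 29988) + 32222 = (-3999 - 29988) + 32222 = -33987 + 32222 = -1765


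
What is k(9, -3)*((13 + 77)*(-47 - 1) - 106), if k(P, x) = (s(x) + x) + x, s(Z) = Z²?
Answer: -13278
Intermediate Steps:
k(P, x) = x² + 2*x (k(P, x) = (x² + x) + x = (x + x²) + x = x² + 2*x)
k(9, -3)*((13 + 77)*(-47 - 1) - 106) = (-3*(2 - 3))*((13 + 77)*(-47 - 1) - 106) = (-3*(-1))*(90*(-48) - 106) = 3*(-4320 - 106) = 3*(-4426) = -13278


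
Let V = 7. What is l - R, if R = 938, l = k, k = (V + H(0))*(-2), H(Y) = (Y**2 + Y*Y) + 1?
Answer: -954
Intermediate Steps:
H(Y) = 1 + 2*Y**2 (H(Y) = (Y**2 + Y**2) + 1 = 2*Y**2 + 1 = 1 + 2*Y**2)
k = -16 (k = (7 + (1 + 2*0**2))*(-2) = (7 + (1 + 2*0))*(-2) = (7 + (1 + 0))*(-2) = (7 + 1)*(-2) = 8*(-2) = -16)
l = -16
l - R = -16 - 1*938 = -16 - 938 = -954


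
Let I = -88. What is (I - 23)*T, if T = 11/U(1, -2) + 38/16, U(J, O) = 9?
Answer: -9583/24 ≈ -399.29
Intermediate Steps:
T = 259/72 (T = 11/9 + 38/16 = 11*(1/9) + 38*(1/16) = 11/9 + 19/8 = 259/72 ≈ 3.5972)
(I - 23)*T = (-88 - 23)*(259/72) = -111*259/72 = -9583/24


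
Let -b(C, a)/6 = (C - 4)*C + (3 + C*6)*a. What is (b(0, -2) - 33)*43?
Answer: 129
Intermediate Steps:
b(C, a) = -6*C*(-4 + C) - 6*a*(3 + 6*C) (b(C, a) = -6*((C - 4)*C + (3 + C*6)*a) = -6*((-4 + C)*C + (3 + 6*C)*a) = -6*(C*(-4 + C) + a*(3 + 6*C)) = -6*C*(-4 + C) - 6*a*(3 + 6*C))
(b(0, -2) - 33)*43 = ((-18*(-2) - 6*0² + 24*0 - 36*0*(-2)) - 33)*43 = ((36 - 6*0 + 0 + 0) - 33)*43 = ((36 + 0 + 0 + 0) - 33)*43 = (36 - 33)*43 = 3*43 = 129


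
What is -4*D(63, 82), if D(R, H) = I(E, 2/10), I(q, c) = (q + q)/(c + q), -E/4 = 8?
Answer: -1280/159 ≈ -8.0503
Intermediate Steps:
E = -32 (E = -4*8 = -32)
I(q, c) = 2*q/(c + q) (I(q, c) = (2*q)/(c + q) = 2*q/(c + q))
D(R, H) = 320/159 (D(R, H) = 2*(-32)/(2/10 - 32) = 2*(-32)/(2*(⅒) - 32) = 2*(-32)/(⅕ - 32) = 2*(-32)/(-159/5) = 2*(-32)*(-5/159) = 320/159)
-4*D(63, 82) = -4*320/159 = -1280/159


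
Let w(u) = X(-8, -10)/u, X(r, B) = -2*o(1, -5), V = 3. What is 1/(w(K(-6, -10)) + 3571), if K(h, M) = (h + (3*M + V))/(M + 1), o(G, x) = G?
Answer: 11/39275 ≈ 0.00028008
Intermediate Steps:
X(r, B) = -2 (X(r, B) = -2*1 = -2)
K(h, M) = (3 + h + 3*M)/(1 + M) (K(h, M) = (h + (3*M + 3))/(M + 1) = (h + (3 + 3*M))/(1 + M) = (3 + h + 3*M)/(1 + M))
w(u) = -2/u
1/(w(K(-6, -10)) + 3571) = 1/(-2*(1 - 10)/(3 - 6 + 3*(-10)) + 3571) = 1/(-2*(-9/(3 - 6 - 30)) + 3571) = 1/(-2/((-⅑*(-33))) + 3571) = 1/(-2/11/3 + 3571) = 1/(-2*3/11 + 3571) = 1/(-6/11 + 3571) = 1/(39275/11) = 11/39275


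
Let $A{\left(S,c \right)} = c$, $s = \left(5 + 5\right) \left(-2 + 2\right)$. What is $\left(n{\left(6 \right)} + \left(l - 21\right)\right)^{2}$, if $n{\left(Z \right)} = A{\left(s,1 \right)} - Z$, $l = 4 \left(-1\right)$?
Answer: $900$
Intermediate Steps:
$s = 0$ ($s = 10 \cdot 0 = 0$)
$l = -4$
$n{\left(Z \right)} = 1 - Z$
$\left(n{\left(6 \right)} + \left(l - 21\right)\right)^{2} = \left(\left(1 - 6\right) - 25\right)^{2} = \left(-5 - 25\right)^{2} = \left(-30\right)^{2} = 900$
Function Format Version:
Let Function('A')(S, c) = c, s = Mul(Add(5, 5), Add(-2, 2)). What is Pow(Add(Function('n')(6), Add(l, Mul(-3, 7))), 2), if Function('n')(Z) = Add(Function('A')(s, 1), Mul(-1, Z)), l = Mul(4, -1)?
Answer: 900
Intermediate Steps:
s = 0 (s = Mul(10, 0) = 0)
l = -4
Function('n')(Z) = Add(1, Mul(-1, Z))
Pow(Add(Function('n')(6), Add(l, Mul(-3, 7))), 2) = Pow(Add(Add(1, Mul(-1, 6)), Add(-4, Mul(-3, 7))), 2) = Pow(Add(Add(1, -6), Add(-4, -21)), 2) = Pow(Add(-5, -25), 2) = Pow(-30, 2) = 900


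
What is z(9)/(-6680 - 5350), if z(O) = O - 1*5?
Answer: -2/6015 ≈ -0.00033250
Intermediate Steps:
z(O) = -5 + O (z(O) = O - 5 = -5 + O)
z(9)/(-6680 - 5350) = (-5 + 9)/(-6680 - 5350) = 4/(-12030) = 4*(-1/12030) = -2/6015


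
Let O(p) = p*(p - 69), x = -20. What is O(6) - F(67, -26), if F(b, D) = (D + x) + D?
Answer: -306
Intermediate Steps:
F(b, D) = -20 + 2*D (F(b, D) = (D - 20) + D = (-20 + D) + D = -20 + 2*D)
O(p) = p*(-69 + p)
O(6) - F(67, -26) = 6*(-69 + 6) - (-20 + 2*(-26)) = 6*(-63) - (-20 - 52) = -378 - 1*(-72) = -378 + 72 = -306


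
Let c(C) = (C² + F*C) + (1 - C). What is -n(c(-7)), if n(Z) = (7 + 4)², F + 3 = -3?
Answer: -121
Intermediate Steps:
F = -6 (F = -3 - 3 = -6)
c(C) = 1 + C² - 7*C (c(C) = (C² - 6*C) + (1 - C) = 1 + C² - 7*C)
n(Z) = 121 (n(Z) = 11² = 121)
-n(c(-7)) = -1*121 = -121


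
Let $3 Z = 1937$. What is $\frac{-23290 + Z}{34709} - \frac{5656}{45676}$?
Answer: $- \frac{922962505}{1189026213} \approx -0.77623$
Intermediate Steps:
$Z = \frac{1937}{3}$ ($Z = \frac{1}{3} \cdot 1937 = \frac{1937}{3} \approx 645.67$)
$\frac{-23290 + Z}{34709} - \frac{5656}{45676} = \frac{-23290 + \frac{1937}{3}}{34709} - \frac{5656}{45676} = \left(- \frac{67933}{3}\right) \frac{1}{34709} - \frac{1414}{11419} = - \frac{67933}{104127} - \frac{1414}{11419} = - \frac{922962505}{1189026213}$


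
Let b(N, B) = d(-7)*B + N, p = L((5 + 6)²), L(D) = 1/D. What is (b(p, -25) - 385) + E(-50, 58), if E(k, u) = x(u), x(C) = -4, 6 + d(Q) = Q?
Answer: -7743/121 ≈ -63.992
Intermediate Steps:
d(Q) = -6 + Q
E(k, u) = -4
p = 1/121 (p = 1/((5 + 6)²) = 1/(11²) = 1/121 ≈ 0.0082645)
b(N, B) = N - 13*B (b(N, B) = (-6 - 7)*B + N = -13*B + N = N - 13*B)
(b(p, -25) - 385) + E(-50, 58) = ((1/121 - 13*(-25)) - 385) - 4 = ((1/121 + 325) - 385) - 4 = (39326/121 - 385) - 4 = -7259/121 - 4 = -7743/121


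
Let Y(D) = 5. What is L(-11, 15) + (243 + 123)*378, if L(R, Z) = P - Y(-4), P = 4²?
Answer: 138359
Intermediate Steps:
P = 16
L(R, Z) = 11 (L(R, Z) = 16 - 1*5 = 16 - 5 = 11)
L(-11, 15) + (243 + 123)*378 = 11 + (243 + 123)*378 = 11 + 366*378 = 11 + 138348 = 138359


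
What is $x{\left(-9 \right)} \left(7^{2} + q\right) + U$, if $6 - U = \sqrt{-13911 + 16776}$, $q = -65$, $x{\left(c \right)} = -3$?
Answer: $54 - \sqrt{2865} \approx 0.47431$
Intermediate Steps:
$U = 6 - \sqrt{2865}$ ($U = 6 - \sqrt{-13911 + 16776} = 6 - \sqrt{2865} \approx -47.526$)
$x{\left(-9 \right)} \left(7^{2} + q\right) + U = - 3 \left(7^{2} - 65\right) + \left(6 - \sqrt{2865}\right) = - 3 \left(49 - 65\right) + \left(6 - \sqrt{2865}\right) = \left(-3\right) \left(-16\right) + \left(6 - \sqrt{2865}\right) = 48 + \left(6 - \sqrt{2865}\right) = 54 - \sqrt{2865}$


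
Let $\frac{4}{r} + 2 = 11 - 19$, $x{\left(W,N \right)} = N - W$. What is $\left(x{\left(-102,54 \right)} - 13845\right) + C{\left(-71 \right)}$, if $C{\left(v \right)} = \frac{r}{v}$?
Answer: $- \frac{4859593}{355} \approx -13689.0$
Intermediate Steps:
$r = - \frac{2}{5}$ ($r = \frac{4}{-2 + \left(11 - 19\right)} = \frac{4}{-2 - 8} = \frac{4}{-10} = 4 \left(- \frac{1}{10}\right) = - \frac{2}{5} \approx -0.4$)
$C{\left(v \right)} = - \frac{2}{5 v}$
$\left(x{\left(-102,54 \right)} - 13845\right) + C{\left(-71 \right)} = \left(\left(54 - -102\right) - 13845\right) - \frac{2}{5 \left(-71\right)} = \left(\left(54 + 102\right) - 13845\right) - - \frac{2}{355} = \left(156 - 13845\right) + \frac{2}{355} = -13689 + \frac{2}{355} = - \frac{4859593}{355}$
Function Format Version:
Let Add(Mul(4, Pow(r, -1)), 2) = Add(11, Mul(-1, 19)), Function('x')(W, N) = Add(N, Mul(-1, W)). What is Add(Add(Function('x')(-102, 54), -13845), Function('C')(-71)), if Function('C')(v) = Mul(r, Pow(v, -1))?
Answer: Rational(-4859593, 355) ≈ -13689.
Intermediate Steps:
r = Rational(-2, 5) (r = Mul(4, Pow(Add(-2, Add(11, Mul(-1, 19))), -1)) = Mul(4, Pow(Add(-2, Add(11, -19)), -1)) = Mul(4, Pow(Add(-2, -8), -1)) = Mul(4, Pow(-10, -1)) = Mul(4, Rational(-1, 10)) = Rational(-2, 5) ≈ -0.40000)
Function('C')(v) = Mul(Rational(-2, 5), Pow(v, -1))
Add(Add(Function('x')(-102, 54), -13845), Function('C')(-71)) = Add(Add(Add(54, Mul(-1, -102)), -13845), Mul(Rational(-2, 5), Pow(-71, -1))) = Add(Add(Add(54, 102), -13845), Mul(Rational(-2, 5), Rational(-1, 71))) = Add(Add(156, -13845), Rational(2, 355)) = Add(-13689, Rational(2, 355)) = Rational(-4859593, 355)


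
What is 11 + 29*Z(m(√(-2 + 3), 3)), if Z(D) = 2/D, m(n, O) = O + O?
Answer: 62/3 ≈ 20.667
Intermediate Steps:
m(n, O) = 2*O
11 + 29*Z(m(√(-2 + 3), 3)) = 11 + 29*(2/((2*3))) = 11 + 29*(2/6) = 11 + 29*(2*(⅙)) = 11 + 29*(⅓) = 11 + 29/3 = 62/3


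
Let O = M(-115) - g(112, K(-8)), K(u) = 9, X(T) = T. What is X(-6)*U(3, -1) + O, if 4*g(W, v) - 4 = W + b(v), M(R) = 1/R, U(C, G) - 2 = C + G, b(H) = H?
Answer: -25419/460 ≈ -55.259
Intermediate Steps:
U(C, G) = 2 + C + G (U(C, G) = 2 + (C + G) = 2 + C + G)
g(W, v) = 1 + W/4 + v/4 (g(W, v) = 1 + (W + v)/4 = 1 + (W/4 + v/4) = 1 + W/4 + v/4)
O = -14379/460 (O = 1/(-115) - (1 + (¼)*112 + (¼)*9) = -1/115 - (1 + 28 + 9/4) = -1/115 - 1*125/4 = -1/115 - 125/4 = -14379/460 ≈ -31.259)
X(-6)*U(3, -1) + O = -6*(2 + 3 - 1) - 14379/460 = -6*4 - 14379/460 = -24 - 14379/460 = -25419/460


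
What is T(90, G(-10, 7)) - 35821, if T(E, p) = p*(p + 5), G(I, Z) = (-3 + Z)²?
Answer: -35485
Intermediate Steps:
T(E, p) = p*(5 + p)
T(90, G(-10, 7)) - 35821 = (-3 + 7)²*(5 + (-3 + 7)²) - 35821 = 4²*(5 + 4²) - 35821 = 16*(5 + 16) - 35821 = 16*21 - 35821 = 336 - 35821 = -35485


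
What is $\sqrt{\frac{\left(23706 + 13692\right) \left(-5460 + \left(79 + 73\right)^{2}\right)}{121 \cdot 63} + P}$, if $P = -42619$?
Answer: $\frac{5 \sqrt{93790389}}{231} \approx 209.62$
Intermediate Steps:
$\sqrt{\frac{\left(23706 + 13692\right) \left(-5460 + \left(79 + 73\right)^{2}\right)}{121 \cdot 63} + P} = \sqrt{\frac{\left(23706 + 13692\right) \left(-5460 + \left(79 + 73\right)^{2}\right)}{121 \cdot 63} - 42619} = \sqrt{\frac{37398 \left(-5460 + 152^{2}\right)}{7623} - 42619} = \sqrt{37398 \left(-5460 + 23104\right) \frac{1}{7623} - 42619} = \sqrt{37398 \cdot 17644 \cdot \frac{1}{7623} - 42619} = \sqrt{659850312 \cdot \frac{1}{7623} - 42619} = \sqrt{\frac{19995464}{231} - 42619} = \sqrt{\frac{10150475}{231}} = \frac{5 \sqrt{93790389}}{231}$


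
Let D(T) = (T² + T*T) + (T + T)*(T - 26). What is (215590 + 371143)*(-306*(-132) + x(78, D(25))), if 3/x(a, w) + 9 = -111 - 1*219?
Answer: 2678022498235/113 ≈ 2.3699e+10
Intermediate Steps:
D(T) = 2*T² + 2*T*(-26 + T) (D(T) = (T² + T²) + (2*T)*(-26 + T) = 2*T² + 2*T*(-26 + T))
x(a, w) = -1/113 (x(a, w) = 3/(-9 + (-111 - 1*219)) = 3/(-9 + (-111 - 219)) = 3/(-9 - 330) = 3/(-339) = 3*(-1/339) = -1/113)
(215590 + 371143)*(-306*(-132) + x(78, D(25))) = (215590 + 371143)*(-306*(-132) - 1/113) = 586733*(40392 - 1/113) = 586733*(4564295/113) = 2678022498235/113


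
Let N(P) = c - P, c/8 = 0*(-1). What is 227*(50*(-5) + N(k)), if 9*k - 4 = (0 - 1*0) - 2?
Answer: -511204/9 ≈ -56800.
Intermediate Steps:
c = 0 (c = 8*(0*(-1)) = 8*0 = 0)
k = 2/9 (k = 4/9 + ((0 - 1*0) - 2)/9 = 4/9 + ((0 + 0) - 2)/9 = 4/9 + (0 - 2)/9 = 4/9 + (1/9)*(-2) = 4/9 - 2/9 = 2/9 ≈ 0.22222)
N(P) = -P (N(P) = 0 - P = -P)
227*(50*(-5) + N(k)) = 227*(50*(-5) - 1*2/9) = 227*(-250 - 2/9) = 227*(-2252/9) = -511204/9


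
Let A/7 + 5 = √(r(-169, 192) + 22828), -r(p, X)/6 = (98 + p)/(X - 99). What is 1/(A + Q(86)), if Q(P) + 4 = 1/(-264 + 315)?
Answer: 224502/6434797159 + 2601*√21942110/12869594318 ≈ 0.00098159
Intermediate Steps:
Q(P) = -203/51 (Q(P) = -4 + 1/(-264 + 315) = -4 + 1/51 = -203/51)
r(p, X) = -6*(98 + p)/(-99 + X) (r(p, X) = -6*(98 + p)/(X - 99) = -6*(98 + p)/(-99 + X))
A = -35 + 7*√21942110/31 (A = -35 + 7*√(6*(-98 - 1*(-169))/(-99 + 192) + 22828) = -35 + 7*√(6*(-98 + 169)/93 + 22828) = -35 + 7*√(6*(1/93)*71 + 22828) = -35 + 7*√(142/31 + 22828) = -35 + 7*√(707810/31) = -35 + 7*(√21942110/31) = -35 + 7*√21942110/31 ≈ 1022.7)
1/(A + Q(86)) = 1/((-35 + 7*√21942110/31) - 203/51) = 1/(-1988/51 + 7*√21942110/31)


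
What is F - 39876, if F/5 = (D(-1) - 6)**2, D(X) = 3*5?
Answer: -39471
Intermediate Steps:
D(X) = 15
F = 405 (F = 5*(15 - 6)**2 = 5*9**2 = 5*81 = 405)
F - 39876 = 405 - 39876 = -39471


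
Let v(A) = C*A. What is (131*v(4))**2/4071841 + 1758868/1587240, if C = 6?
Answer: 5712819801157/1615747227210 ≈ 3.5357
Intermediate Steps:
v(A) = 6*A
(131*v(4))**2/4071841 + 1758868/1587240 = (131*(6*4))**2/4071841 + 1758868/1587240 = (131*24)**2*(1/4071841) + 1758868*(1/1587240) = 3144**2*(1/4071841) + 439717/396810 = 9884736*(1/4071841) + 439717/396810 = 9884736/4071841 + 439717/396810 = 5712819801157/1615747227210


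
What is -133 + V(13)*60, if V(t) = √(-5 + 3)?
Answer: -133 + 60*I*√2 ≈ -133.0 + 84.853*I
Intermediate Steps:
V(t) = I*√2 (V(t) = √(-2) = I*√2)
-133 + V(13)*60 = -133 + (I*√2)*60 = -133 + 60*I*√2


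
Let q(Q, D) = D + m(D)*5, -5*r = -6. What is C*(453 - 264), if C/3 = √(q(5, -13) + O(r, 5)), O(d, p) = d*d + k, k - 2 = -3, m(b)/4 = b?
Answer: 567*I*√6814/5 ≈ 9360.8*I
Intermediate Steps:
r = 6/5 (r = -⅕*(-6) = 6/5 ≈ 1.2000)
m(b) = 4*b
k = -1 (k = 2 - 3 = -1)
O(d, p) = -1 + d² (O(d, p) = d*d - 1 = d² - 1 = -1 + d²)
q(Q, D) = 21*D (q(Q, D) = D + (4*D)*5 = D + 20*D = 21*D)
C = 3*I*√6814/5 (C = 3*√(21*(-13) + (-1 + (6/5)²)) = 3*√(-273 + (-1 + 36/25)) = 3*√(-273 + 11/25) = 3*√(-6814/25) = 3*(I*√6814/5) = 3*I*√6814/5 ≈ 49.528*I)
C*(453 - 264) = (3*I*√6814/5)*(453 - 264) = (3*I*√6814/5)*189 = 567*I*√6814/5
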